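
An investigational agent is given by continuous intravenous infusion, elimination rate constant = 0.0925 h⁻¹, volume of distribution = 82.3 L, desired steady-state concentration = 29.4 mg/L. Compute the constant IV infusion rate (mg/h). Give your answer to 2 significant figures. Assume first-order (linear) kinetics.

220 mg/h

CL = k × Vd = 0.09250 × 82.3 = 7.613 L/h
At steady state, infusion rate R₀ = Css × CL = 29.4 × 7.613 = 223.8 mg/h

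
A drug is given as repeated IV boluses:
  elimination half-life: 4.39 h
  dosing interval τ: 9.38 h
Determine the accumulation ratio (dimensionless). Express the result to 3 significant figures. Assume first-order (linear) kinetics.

k = ln2 / t½ = 0.693147 / 4.39 = 0.1579 h⁻¹
e^(−kτ) = e^(−0.1579 × 9.38) = 0.2274
Accumulation ratio R = 1 / (1 − e^(−kτ)) = 1 / (1 − 0.2274) = 1.294

1.29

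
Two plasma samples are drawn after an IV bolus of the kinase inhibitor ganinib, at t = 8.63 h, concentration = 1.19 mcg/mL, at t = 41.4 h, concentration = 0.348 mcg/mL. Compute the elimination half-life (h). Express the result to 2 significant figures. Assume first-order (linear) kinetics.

k = ln(C₁/C₂) / (t₂ − t₁) = ln(1.19/0.348) / (41.4 − 8.63)
  = 1.230 / 32.77 = 0.03753 h⁻¹
t½ = ln2 / k = 0.693147 / 0.03753 = 18.47 h

18 h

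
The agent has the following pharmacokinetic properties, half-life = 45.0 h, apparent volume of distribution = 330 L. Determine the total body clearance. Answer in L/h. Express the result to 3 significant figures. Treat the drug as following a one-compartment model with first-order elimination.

k = ln2 / t½ = 0.693147 / 45.0 = 0.01540 h⁻¹
CL = k × Vd = 0.01540 × 330 = 5.082 L/h

5.08 L/h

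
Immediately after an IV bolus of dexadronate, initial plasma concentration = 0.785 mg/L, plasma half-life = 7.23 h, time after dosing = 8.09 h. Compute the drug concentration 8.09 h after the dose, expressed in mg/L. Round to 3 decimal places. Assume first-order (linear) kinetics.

0.361 mg/L

k = ln2 / t½ = 0.693147 / 7.23 = 0.09587 h⁻¹
C = C₀ · e^(−k·t) = 0.7850 × e^(−0.09587 × 8.09)
  = 0.7850 × 0.4604 = 0.3614 mg/L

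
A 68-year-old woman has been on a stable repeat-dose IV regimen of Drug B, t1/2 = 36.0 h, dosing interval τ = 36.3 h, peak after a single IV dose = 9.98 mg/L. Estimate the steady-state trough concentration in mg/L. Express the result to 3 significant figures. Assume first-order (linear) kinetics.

k = ln2 / t½ = 0.693147 / 36.0 = 0.01925 h⁻¹
e^(−kτ) = e^(−0.01925 × 36.3) = 0.4972
Accumulation ratio R = 1 / (1 − e^(−kτ)) = 1 / (1 − 0.4972) = 1.989
Steady-state trough = C₀ × R × e^(−kτ) = 9.98 × 1.989 × 0.4972 = 9.870 mg/L

9.87 mg/L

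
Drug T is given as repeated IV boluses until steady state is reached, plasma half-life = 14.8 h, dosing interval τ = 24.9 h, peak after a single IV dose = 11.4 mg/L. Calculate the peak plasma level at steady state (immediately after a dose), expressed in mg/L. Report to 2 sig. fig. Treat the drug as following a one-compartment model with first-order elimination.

17 mg/L

k = ln2 / t½ = 0.693147 / 14.8 = 0.04683 h⁻¹
e^(−kτ) = e^(−0.04683 × 24.9) = 0.3116
Accumulation ratio R = 1 / (1 − e^(−kτ)) = 1 / (1 − 0.3116) = 1.453
Steady-state peak = C₀ × R = 11.4 × 1.453 = 16.56 mg/L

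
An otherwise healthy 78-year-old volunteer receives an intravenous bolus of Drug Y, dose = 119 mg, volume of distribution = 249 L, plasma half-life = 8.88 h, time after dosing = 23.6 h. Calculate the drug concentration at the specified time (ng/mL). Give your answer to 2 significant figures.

C₀ = Dose / Vd = 119.0 / 249 = 0.4779 mg/L
k = ln2 / t½ = 0.693147 / 8.88 = 0.07806 h⁻¹
C = C₀ · e^(−k·t) = 0.4779 × e^(−0.07806 × 23.6)
  = 0.4779 × 0.1585 = 0.07575 mg/L
Convert: 0.07575 mg/L × 1000 = 75.75 ng/mL

76 ng/mL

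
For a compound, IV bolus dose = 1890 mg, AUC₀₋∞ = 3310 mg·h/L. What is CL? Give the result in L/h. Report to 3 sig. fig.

CL = Dose / AUC = 1890 / 3310 = 0.5710 L/h

0.571 L/h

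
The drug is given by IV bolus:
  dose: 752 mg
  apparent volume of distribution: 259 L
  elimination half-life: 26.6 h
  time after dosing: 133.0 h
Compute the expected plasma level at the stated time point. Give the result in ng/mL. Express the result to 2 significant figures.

C₀ = Dose / Vd = 752.0 / 259 = 2.903 mg/L
k = ln2 / t½ = 0.693147 / 26.6 = 0.02606 h⁻¹
t / t½ = 133.0 / 26.6 = 5 half-lives
C = C₀ × (1/2)^5 = 2.903 × 0.03125 = 0.09072 mg/L
Convert: 0.09072 mg/L × 1000 = 90.72 ng/mL

91 ng/mL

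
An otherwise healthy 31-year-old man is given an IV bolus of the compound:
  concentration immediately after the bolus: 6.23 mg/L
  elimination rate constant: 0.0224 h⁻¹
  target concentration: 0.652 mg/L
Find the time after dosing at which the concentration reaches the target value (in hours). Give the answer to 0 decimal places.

101 h

t = ln(C₀ / C) / k = ln(6.230 / 0.652) / 0.02240
  = ln(9.555) / 0.02240 = 2.257 / 0.02240 = 100.8 h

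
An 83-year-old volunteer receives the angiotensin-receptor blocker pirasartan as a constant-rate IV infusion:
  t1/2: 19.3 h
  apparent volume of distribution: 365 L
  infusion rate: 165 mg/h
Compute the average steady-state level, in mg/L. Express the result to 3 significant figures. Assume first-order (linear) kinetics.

12.6 mg/L

k = ln2 / t½ = 0.693147 / 19.3 = 0.03591 h⁻¹
CL = k × Vd = 0.03591 × 365 = 13.11 L/h
At steady state Css = R₀ / CL = 165 / 13.11 = 12.59 mg/L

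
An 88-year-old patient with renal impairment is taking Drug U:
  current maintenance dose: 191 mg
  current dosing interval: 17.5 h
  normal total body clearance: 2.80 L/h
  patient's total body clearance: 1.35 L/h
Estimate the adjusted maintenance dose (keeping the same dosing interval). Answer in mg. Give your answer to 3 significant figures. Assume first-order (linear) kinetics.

To keep the same average steady-state level, dosing rate must scale with clearance.
CL ratio = 1.35 / 2.80 = 0.4821
New dose (same interval) = 191 × 0.4821 = 92.08 mg

92.1 mg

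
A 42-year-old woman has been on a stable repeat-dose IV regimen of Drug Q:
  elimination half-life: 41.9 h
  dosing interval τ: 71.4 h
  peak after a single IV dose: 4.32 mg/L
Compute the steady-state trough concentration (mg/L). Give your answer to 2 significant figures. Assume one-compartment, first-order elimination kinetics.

1.9 mg/L

k = ln2 / t½ = 0.693147 / 41.9 = 0.01654 h⁻¹
e^(−kτ) = e^(−0.01654 × 71.4) = 0.3070
Accumulation ratio R = 1 / (1 − e^(−kτ)) = 1 / (1 − 0.3070) = 1.443
Steady-state trough = C₀ × R × e^(−kτ) = 4.32 × 1.443 × 0.3070 = 1.914 mg/L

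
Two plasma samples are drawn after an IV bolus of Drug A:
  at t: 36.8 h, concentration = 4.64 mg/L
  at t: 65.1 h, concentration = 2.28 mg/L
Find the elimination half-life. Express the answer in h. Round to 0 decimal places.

28 h

k = ln(C₁/C₂) / (t₂ − t₁) = ln(4.64/2.28) / (65.1 − 36.8)
  = 0.7105 / 28.30 = 0.02511 h⁻¹
t½ = ln2 / k = 0.693147 / 0.02511 = 27.60 h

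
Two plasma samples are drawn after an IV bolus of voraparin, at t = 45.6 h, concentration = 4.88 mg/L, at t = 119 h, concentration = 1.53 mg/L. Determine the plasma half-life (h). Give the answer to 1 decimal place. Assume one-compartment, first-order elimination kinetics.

43.9 h

k = ln(C₁/C₂) / (t₂ − t₁) = ln(4.88/1.53) / (119 − 45.6)
  = 1.160 / 73.40 = 0.01580 h⁻¹
t½ = ln2 / k = 0.693147 / 0.01580 = 43.87 h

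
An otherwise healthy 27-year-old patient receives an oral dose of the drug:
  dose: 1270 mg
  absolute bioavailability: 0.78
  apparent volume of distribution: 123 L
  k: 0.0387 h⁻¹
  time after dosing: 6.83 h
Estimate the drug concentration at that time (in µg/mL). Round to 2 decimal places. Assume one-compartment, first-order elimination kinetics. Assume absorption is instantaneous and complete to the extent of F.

6.18 µg/mL

Amount reaching circulation = F × Dose = 0.78 × 1270 = 990.6 mg
C₀ = F·Dose / Vd = 990.6 / 123 = 8.054 mg/L
C = C₀ · e^(−k·t) = 8.054 × e^(−0.03870 × 6.83)
  = 8.054 × 0.7677 = 6.183 mg/L
(6.183 mg/L = 6.183 µg/mL)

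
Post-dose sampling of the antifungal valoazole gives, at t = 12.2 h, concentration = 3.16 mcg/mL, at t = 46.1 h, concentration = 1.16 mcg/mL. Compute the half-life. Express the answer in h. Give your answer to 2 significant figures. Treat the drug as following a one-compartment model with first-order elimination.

23 h

k = ln(C₁/C₂) / (t₂ − t₁) = ln(3.16/1.16) / (46.1 − 12.2)
  = 1.002 / 33.90 = 0.02956 h⁻¹
t½ = ln2 / k = 0.693147 / 0.02956 = 23.45 h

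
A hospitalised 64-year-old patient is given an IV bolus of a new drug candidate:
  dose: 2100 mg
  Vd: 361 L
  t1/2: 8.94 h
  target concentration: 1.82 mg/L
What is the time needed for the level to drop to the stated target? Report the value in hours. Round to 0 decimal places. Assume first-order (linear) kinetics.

C₀ = Dose / Vd = 2100 / 361 = 5.817 mg/L
k = ln2 / t½ = 0.693147 / 8.94 = 0.07753 h⁻¹
t = ln(C₀ / C) / k = ln(5.817 / 1.82) / 0.07753
  = ln(3.196) / 0.07753 = 1.162 / 0.07753 = 14.99 h

15 h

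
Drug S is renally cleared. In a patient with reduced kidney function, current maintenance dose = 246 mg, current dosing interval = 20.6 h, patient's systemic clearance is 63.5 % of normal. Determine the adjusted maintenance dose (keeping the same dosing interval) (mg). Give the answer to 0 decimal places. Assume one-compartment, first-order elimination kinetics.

To keep the same average steady-state level, dosing rate must scale with clearance.
CL ratio = 63.5 / 100 = 0.6350
New dose (same interval) = 246 × 0.6350 = 156.2 mg

156 mg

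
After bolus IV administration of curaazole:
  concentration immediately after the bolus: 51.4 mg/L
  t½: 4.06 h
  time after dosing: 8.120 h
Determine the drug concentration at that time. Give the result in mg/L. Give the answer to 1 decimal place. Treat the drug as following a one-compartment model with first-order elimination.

k = ln2 / t½ = 0.693147 / 4.06 = 0.1707 h⁻¹
t / t½ = 8.120 / 4.06 = 2 half-lives
C = C₀ × (1/2)^2 = 51.40 × 0.2500 = 12.85 mg/L

12.9 mg/L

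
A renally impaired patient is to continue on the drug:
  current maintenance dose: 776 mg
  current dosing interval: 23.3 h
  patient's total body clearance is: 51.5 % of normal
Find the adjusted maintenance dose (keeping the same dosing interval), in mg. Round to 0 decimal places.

To keep the same average steady-state level, dosing rate must scale with clearance.
CL ratio = 51.5 / 100 = 0.5150
New dose (same interval) = 776 × 0.5150 = 399.6 mg

400 mg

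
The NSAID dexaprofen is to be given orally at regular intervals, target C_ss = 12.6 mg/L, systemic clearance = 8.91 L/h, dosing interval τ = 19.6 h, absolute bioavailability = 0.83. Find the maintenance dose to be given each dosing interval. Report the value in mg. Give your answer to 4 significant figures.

2651 mg

At steady state, F × (Dose/τ) = Css × CL.
Dose = Css × CL × τ / F = 12.6 × 8.910 × 19.6 / 0.83 = 2651 mg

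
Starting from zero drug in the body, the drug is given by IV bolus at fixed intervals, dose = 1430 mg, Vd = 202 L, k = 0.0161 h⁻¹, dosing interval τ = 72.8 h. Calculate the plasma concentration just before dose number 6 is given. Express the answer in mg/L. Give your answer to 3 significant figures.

3.17 mg/L

C₀ per dose = Dose / Vd = 1430 / 202 = 7.079 mg/L
Fraction remaining after one interval: r = e^(−kτ) = e^(−0.01610 × 72.8) = 0.3097
Before dose 6, 5 doses have been given (aged 1τ, 2τ, 3τ, 4τ, 5τ).
C_trough = C₀ × (r + r² + … + r^5) = C₀ × r(1−r^5)/(1−r)
        = 7.079 × 0.3097 × (1 − 0.002849) / (1 − 0.3097) = 3.167 mg/L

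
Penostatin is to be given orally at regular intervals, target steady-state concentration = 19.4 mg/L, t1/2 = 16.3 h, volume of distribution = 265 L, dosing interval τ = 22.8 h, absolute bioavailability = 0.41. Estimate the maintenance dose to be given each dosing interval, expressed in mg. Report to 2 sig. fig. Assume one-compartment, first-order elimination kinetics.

12000 mg

k = ln2 / t½ = 0.693147 / 16.3 = 0.04252 h⁻¹
CL = k × Vd = 0.04252 × 265 = 11.27 L/h
At steady state, F × (Dose/τ) = Css × CL.
Dose = Css × CL × τ / F = 19.4 × 11.27 × 22.8 / 0.41 = 12160 mg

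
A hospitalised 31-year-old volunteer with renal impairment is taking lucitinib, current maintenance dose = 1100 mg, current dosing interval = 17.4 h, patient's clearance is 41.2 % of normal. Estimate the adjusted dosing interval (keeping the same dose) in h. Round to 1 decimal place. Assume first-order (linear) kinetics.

42.2 h

To keep the same average steady-state level, dosing rate must scale with clearance.
CL ratio = 41.2 / 100 = 0.4120
New interval (same dose) = 17.4 / 0.4120 = 42.23 h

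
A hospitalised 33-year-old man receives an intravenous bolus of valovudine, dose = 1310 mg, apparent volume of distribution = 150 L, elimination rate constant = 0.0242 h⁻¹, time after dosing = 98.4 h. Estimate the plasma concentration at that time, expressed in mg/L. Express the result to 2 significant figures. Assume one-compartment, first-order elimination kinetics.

C₀ = Dose / Vd = 1310 / 150 = 8.733 mg/L
C = C₀ · e^(−k·t) = 8.733 × e^(−0.02420 × 98.4)
  = 8.733 × 0.09243 = 0.8072 mg/L

0.81 mg/L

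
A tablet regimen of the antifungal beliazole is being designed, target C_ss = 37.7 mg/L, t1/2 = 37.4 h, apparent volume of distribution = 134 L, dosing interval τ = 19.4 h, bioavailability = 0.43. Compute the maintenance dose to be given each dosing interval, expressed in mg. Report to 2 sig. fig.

k = ln2 / t½ = 0.693147 / 37.4 = 0.01853 h⁻¹
CL = k × Vd = 0.01853 × 134 = 2.483 L/h
At steady state, F × (Dose/τ) = Css × CL.
Dose = Css × CL × τ / F = 37.7 × 2.483 × 19.4 / 0.43 = 4223 mg

4200 mg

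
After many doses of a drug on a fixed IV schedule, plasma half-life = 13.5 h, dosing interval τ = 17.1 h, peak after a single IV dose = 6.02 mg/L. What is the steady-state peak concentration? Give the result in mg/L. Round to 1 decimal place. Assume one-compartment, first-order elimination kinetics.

10.3 mg/L

k = ln2 / t½ = 0.693147 / 13.5 = 0.05134 h⁻¹
e^(−kτ) = e^(−0.05134 × 17.1) = 0.4156
Accumulation ratio R = 1 / (1 − e^(−kτ)) = 1 / (1 − 0.4156) = 1.711
Steady-state peak = C₀ × R = 6.02 × 1.711 = 10.30 mg/L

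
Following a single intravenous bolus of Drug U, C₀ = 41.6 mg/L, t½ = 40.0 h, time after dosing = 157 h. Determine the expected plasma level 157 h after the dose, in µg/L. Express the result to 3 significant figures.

2740 µg/L

k = ln2 / t½ = 0.693147 / 40.0 = 0.01733 h⁻¹
C = C₀ · e^(−k·t) = 41.60 × e^(−0.01733 × 157)
  = 41.60 × 0.06582 = 2.738 mg/L
Convert: 2.738 mg/L × 1000 = 2738 µg/L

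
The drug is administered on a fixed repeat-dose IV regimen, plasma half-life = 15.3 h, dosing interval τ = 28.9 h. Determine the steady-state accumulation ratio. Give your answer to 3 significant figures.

k = ln2 / t½ = 0.693147 / 15.3 = 0.04530 h⁻¹
e^(−kτ) = e^(−0.04530 × 28.9) = 0.2700
Accumulation ratio R = 1 / (1 − e^(−kτ)) = 1 / (1 − 0.2700) = 1.370

1.37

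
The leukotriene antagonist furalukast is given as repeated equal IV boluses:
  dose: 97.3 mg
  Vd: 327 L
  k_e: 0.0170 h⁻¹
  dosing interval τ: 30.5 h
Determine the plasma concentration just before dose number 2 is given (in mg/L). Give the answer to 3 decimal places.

C₀ per dose = Dose / Vd = 97.3 / 327 = 0.2976 mg/L
Fraction remaining after one interval: r = e^(−kτ) = e^(−0.01700 × 30.5) = 0.5954
Before dose 2, 1 dose has been given (aged 1τ).
C_trough = C₀ × r = 0.2976 × 0.5954 = 0.1772 mg/L

0.177 mg/L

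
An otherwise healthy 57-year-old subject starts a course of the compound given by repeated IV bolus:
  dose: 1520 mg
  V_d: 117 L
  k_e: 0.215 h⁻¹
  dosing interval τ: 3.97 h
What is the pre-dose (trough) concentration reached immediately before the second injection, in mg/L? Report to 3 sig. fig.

C₀ per dose = Dose / Vd = 1520 / 117 = 12.99 mg/L
Fraction remaining after one interval: r = e^(−kτ) = e^(−0.2150 × 3.97) = 0.4259
Before dose 2, 1 dose has been given (aged 1τ).
C_trough = C₀ × r = 12.99 × 0.4259 = 5.532 mg/L

5.53 mg/L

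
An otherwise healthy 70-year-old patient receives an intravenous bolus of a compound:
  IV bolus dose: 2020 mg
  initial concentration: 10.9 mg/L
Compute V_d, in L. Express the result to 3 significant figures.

Vd = Dose / C₀ = 2020 / 10.9 = 185.3 L

185 L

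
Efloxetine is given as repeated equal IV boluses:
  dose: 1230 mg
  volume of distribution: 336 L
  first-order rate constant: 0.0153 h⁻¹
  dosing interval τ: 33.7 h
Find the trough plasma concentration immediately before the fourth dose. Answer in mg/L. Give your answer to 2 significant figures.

4.3 mg/L

C₀ per dose = Dose / Vd = 1230 / 336 = 3.661 mg/L
Fraction remaining after one interval: r = e^(−kτ) = e^(−0.01530 × 33.7) = 0.5971
Before dose 4, 3 doses have been given (aged 1τ, 2τ, 3τ).
C_trough = C₀ × (r + r² + … + r^3) = C₀ × r(1−r^3)/(1−r)
        = 3.661 × 0.5971 × (1 − 0.2129) / (1 − 0.5971) = 4.271 mg/L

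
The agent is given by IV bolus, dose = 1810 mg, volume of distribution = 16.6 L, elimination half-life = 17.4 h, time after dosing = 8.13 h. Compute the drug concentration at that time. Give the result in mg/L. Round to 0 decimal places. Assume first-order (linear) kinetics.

C₀ = Dose / Vd = 1810 / 16.6 = 109.0 mg/L
k = ln2 / t½ = 0.693147 / 17.4 = 0.03984 h⁻¹
C = C₀ · e^(−k·t) = 109.0 × e^(−0.03984 × 8.13)
  = 109.0 × 0.7233 = 78.84 mg/L

79 mg/L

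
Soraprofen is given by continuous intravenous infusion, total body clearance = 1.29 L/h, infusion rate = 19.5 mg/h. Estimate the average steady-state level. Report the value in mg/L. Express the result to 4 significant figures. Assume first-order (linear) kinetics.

At steady state Css = R₀ / CL = 19.5 / 1.290 = 15.12 mg/L

15.12 mg/L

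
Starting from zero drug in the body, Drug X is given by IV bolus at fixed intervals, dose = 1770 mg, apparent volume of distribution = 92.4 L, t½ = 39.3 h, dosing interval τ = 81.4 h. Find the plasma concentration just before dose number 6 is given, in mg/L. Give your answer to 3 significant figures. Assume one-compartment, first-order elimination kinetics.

5.98 mg/L

C₀ per dose = Dose / Vd = 1770 / 92.4 = 19.16 mg/L
k = ln2 / t½ = 0.693147 / 39.3 = 0.01764 h⁻¹
Fraction remaining after one interval: r = e^(−kτ) = e^(−0.01764 × 81.4) = 0.2379
Before dose 6, 5 doses have been given (aged 1τ, 2τ, 3τ, 4τ, 5τ).
C_trough = C₀ × (r + r² + … + r^5) = C₀ × r(1−r^5)/(1−r)
        = 19.16 × 0.2379 × (1 − 0.0007620) / (1 − 0.2379) = 5.977 mg/L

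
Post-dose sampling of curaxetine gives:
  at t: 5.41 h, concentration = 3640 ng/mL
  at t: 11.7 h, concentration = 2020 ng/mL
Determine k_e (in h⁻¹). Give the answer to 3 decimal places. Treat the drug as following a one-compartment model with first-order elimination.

k = ln(C₁/C₂) / (t₂ − t₁) = ln(3640/2020) / (11.7 − 5.41)
  = 0.5889 / 6.290 = 0.09362 h⁻¹

0.094 h⁻¹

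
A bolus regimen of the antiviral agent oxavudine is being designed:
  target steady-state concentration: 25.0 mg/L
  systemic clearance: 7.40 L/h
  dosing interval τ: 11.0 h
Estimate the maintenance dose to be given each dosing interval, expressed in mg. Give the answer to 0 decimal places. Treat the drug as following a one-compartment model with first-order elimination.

At steady state, Dose/τ = Css × CL.
Dose = Css × CL × τ = 25.0 × 7.400 × 11.0 = 2035 mg

2035 mg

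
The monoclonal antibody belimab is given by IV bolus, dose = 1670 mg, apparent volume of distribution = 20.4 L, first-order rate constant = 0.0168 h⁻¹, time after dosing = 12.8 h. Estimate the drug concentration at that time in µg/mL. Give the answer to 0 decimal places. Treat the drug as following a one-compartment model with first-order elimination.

66 µg/mL

C₀ = Dose / Vd = 1670 / 20.4 = 81.86 mg/L
C = C₀ · e^(−k·t) = 81.86 × e^(−0.01680 × 12.8)
  = 81.86 × 0.8065 = 66.02 mg/L
(66.02 mg/L = 66.02 µg/mL)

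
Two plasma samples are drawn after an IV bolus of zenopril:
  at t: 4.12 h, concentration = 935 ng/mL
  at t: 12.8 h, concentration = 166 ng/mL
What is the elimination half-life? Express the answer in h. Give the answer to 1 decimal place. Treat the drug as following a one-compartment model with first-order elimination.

3.5 h

k = ln(C₁/C₂) / (t₂ − t₁) = ln(935/166) / (12.8 − 4.12)
  = 1.729 / 8.680 = 0.1992 h⁻¹
t½ = ln2 / k = 0.693147 / 0.1992 = 3.480 h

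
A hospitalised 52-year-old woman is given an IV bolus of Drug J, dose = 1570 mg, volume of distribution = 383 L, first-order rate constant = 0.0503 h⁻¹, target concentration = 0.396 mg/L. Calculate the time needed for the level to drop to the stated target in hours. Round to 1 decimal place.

46.5 h

C₀ = Dose / Vd = 1570 / 383 = 4.099 mg/L
t = ln(C₀ / C) / k = ln(4.099 / 0.396) / 0.05030
  = ln(10.35) / 0.05030 = 2.337 / 0.05030 = 46.46 h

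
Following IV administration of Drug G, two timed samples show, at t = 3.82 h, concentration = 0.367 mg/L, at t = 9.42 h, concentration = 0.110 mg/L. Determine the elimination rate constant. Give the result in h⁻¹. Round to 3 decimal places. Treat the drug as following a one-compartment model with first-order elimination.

k = ln(C₁/C₂) / (t₂ − t₁) = ln(0.367/0.110) / (9.42 − 3.82)
  = 1.205 / 5.600 = 0.2152 h⁻¹

0.215 h⁻¹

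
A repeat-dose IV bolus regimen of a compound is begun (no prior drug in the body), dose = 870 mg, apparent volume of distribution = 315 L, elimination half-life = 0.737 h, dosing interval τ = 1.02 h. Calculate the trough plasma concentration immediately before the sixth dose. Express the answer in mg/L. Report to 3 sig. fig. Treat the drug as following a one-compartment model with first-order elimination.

C₀ per dose = Dose / Vd = 870 / 315 = 2.762 mg/L
k = ln2 / t½ = 0.693147 / 0.737 = 0.9405 h⁻¹
Fraction remaining after one interval: r = e^(−kτ) = e^(−0.9405 × 1.02) = 0.3832
Before dose 6, 5 doses have been given (aged 1τ, 2τ, 3τ, 4τ, 5τ).
C_trough = C₀ × (r + r² + … + r^5) = C₀ × r(1−r^5)/(1−r)
        = 2.762 × 0.3832 × (1 − 0.008263) / (1 − 0.3832) = 1.702 mg/L

1.70 mg/L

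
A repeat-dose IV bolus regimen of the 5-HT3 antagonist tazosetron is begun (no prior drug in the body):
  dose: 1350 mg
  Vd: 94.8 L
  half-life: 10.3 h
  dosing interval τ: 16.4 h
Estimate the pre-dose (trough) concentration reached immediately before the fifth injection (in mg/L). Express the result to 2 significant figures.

7.0 mg/L

C₀ per dose = Dose / Vd = 1350 / 94.8 = 14.24 mg/L
k = ln2 / t½ = 0.693147 / 10.3 = 0.06730 h⁻¹
Fraction remaining after one interval: r = e^(−kτ) = e^(−0.06730 × 16.4) = 0.3316
Before dose 5, 4 doses have been given (aged 1τ, 2τ, 3τ, 4τ).
C_trough = C₀ × (r + r² + … + r^4) = C₀ × r(1−r^4)/(1−r)
        = 14.24 × 0.3316 × (1 − 0.01209) / (1 − 0.3316) = 6.979 mg/L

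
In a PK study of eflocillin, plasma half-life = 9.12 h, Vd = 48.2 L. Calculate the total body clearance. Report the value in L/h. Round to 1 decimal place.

3.7 L/h

k = ln2 / t½ = 0.693147 / 9.12 = 0.07600 h⁻¹
CL = k × Vd = 0.07600 × 48.2 = 3.663 L/h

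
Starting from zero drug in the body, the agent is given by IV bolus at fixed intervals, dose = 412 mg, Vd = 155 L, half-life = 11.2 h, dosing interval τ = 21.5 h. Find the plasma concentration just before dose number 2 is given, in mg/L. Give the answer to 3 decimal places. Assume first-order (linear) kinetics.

C₀ per dose = Dose / Vd = 412 / 155 = 2.658 mg/L
k = ln2 / t½ = 0.693147 / 11.2 = 0.06189 h⁻¹
Fraction remaining after one interval: r = e^(−kτ) = e^(−0.06189 × 21.5) = 0.2643
Before dose 2, 1 dose has been given (aged 1τ).
C_trough = C₀ × r = 2.658 × 0.2643 = 0.7025 mg/L

0.703 mg/L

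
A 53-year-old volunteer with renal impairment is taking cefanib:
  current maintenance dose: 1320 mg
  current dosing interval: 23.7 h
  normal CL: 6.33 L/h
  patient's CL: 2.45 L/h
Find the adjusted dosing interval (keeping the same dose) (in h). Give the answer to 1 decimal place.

To keep the same average steady-state level, dosing rate must scale with clearance.
CL ratio = 2.45 / 6.33 = 0.3870
New interval (same dose) = 23.7 / 0.3870 = 61.24 h

61.2 h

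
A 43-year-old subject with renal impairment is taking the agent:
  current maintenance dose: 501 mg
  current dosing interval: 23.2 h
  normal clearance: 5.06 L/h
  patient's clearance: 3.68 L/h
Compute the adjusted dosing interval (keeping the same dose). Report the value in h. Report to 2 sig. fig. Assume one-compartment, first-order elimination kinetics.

32 h

To keep the same average steady-state level, dosing rate must scale with clearance.
CL ratio = 3.68 / 5.06 = 0.7273
New interval (same dose) = 23.2 / 0.7273 = 31.90 h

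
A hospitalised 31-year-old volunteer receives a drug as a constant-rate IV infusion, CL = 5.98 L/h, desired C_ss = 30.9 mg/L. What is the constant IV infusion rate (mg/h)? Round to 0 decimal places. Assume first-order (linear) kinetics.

At steady state, infusion rate R₀ = Css × CL = 30.9 × 5.980 = 184.8 mg/h

185 mg/h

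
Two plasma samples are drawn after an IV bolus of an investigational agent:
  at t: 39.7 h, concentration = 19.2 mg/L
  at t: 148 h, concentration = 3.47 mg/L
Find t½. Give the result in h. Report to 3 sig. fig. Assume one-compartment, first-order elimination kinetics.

43.9 h

k = ln(C₁/C₂) / (t₂ − t₁) = ln(19.2/3.47) / (148 − 39.7)
  = 1.711 / 108.3 = 0.01580 h⁻¹
t½ = ln2 / k = 0.693147 / 0.01580 = 43.87 h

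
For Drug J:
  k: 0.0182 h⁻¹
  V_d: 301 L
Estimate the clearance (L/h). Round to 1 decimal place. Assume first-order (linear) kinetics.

5.5 L/h

CL = k × Vd = 0.0182 × 301 = 5.478 L/h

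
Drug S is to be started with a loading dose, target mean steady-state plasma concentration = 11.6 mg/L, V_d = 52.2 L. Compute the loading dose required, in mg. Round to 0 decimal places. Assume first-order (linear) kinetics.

LD = Css × Vd = 11.6 × 52.2 = 605.5 mg

606 mg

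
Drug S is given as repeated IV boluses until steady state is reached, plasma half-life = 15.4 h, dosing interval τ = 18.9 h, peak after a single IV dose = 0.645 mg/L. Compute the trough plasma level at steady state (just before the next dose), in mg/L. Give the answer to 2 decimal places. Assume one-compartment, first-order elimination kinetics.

0.48 mg/L

k = ln2 / t½ = 0.693147 / 15.4 = 0.04501 h⁻¹
e^(−kτ) = e^(−0.04501 × 18.9) = 0.4271
Accumulation ratio R = 1 / (1 − e^(−kτ)) = 1 / (1 − 0.4271) = 1.746
Steady-state trough = C₀ × R × e^(−kτ) = 0.645 × 1.746 × 0.4271 = 0.4810 mg/L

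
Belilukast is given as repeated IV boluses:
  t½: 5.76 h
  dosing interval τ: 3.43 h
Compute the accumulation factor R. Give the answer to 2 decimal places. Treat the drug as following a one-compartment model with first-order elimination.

k = ln2 / t½ = 0.693147 / 5.76 = 0.1203 h⁻¹
e^(−kτ) = e^(−0.1203 × 3.43) = 0.6619
Accumulation ratio R = 1 / (1 − e^(−kτ)) = 1 / (1 − 0.6619) = 2.958

2.96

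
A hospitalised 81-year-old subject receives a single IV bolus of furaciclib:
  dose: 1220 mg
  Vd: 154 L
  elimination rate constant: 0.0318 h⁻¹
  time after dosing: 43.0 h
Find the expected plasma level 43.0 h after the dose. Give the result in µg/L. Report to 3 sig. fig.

C₀ = Dose / Vd = 1220 / 154 = 7.922 mg/L
C = C₀ · e^(−k·t) = 7.922 × e^(−0.03180 × 43.0)
  = 7.922 × 0.2548 = 2.019 mg/L
Convert: 2.019 mg/L × 1000 = 2019 µg/L

2020 µg/L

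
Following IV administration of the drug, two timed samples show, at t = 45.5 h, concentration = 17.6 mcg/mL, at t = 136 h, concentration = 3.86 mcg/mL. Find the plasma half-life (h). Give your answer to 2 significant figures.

k = ln(C₁/C₂) / (t₂ − t₁) = ln(17.6/3.86) / (136 − 45.5)
  = 1.517 / 90.50 = 0.01676 h⁻¹
t½ = ln2 / k = 0.693147 / 0.01676 = 41.36 h

41 h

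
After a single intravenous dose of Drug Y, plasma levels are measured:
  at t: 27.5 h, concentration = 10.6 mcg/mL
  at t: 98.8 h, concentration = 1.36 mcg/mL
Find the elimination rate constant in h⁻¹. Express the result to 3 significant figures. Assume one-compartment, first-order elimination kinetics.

0.0288 h⁻¹

k = ln(C₁/C₂) / (t₂ − t₁) = ln(10.6/1.36) / (98.8 − 27.5)
  = 2.053 / 71.30 = 0.02879 h⁻¹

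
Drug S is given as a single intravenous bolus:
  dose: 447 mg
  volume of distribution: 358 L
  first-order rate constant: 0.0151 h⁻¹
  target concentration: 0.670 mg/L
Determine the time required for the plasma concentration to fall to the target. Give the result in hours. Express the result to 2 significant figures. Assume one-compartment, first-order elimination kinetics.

41 h

C₀ = Dose / Vd = 447.0 / 358 = 1.249 mg/L
t = ln(C₀ / C) / k = ln(1.249 / 0.670) / 0.01510
  = ln(1.864) / 0.01510 = 0.6227 / 0.01510 = 41.24 h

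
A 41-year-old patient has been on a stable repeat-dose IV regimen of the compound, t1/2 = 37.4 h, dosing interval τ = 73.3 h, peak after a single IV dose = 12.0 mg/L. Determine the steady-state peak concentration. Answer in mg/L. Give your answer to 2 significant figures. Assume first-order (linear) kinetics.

16 mg/L

k = ln2 / t½ = 0.693147 / 37.4 = 0.01853 h⁻¹
e^(−kτ) = e^(−0.01853 × 73.3) = 0.2571
Accumulation ratio R = 1 / (1 − e^(−kτ)) = 1 / (1 − 0.2571) = 1.346
Steady-state peak = C₀ × R = 12.0 × 1.346 = 16.15 mg/L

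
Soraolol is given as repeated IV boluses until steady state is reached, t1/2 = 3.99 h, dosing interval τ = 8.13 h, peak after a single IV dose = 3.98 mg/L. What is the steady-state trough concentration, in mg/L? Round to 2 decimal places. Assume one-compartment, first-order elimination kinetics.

1.28 mg/L

k = ln2 / t½ = 0.693147 / 3.99 = 0.1737 h⁻¹
e^(−kτ) = e^(−0.1737 × 8.13) = 0.2436
Accumulation ratio R = 1 / (1 − e^(−kτ)) = 1 / (1 − 0.2436) = 1.322
Steady-state trough = C₀ × R × e^(−kτ) = 3.98 × 1.322 × 0.2436 = 1.282 mg/L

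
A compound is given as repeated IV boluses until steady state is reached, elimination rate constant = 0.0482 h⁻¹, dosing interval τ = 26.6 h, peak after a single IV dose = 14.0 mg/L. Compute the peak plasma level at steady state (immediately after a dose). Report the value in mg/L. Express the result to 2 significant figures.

19 mg/L

e^(−kτ) = e^(−0.04820 × 26.6) = 0.2774
Accumulation ratio R = 1 / (1 − e^(−kτ)) = 1 / (1 − 0.2774) = 1.384
Steady-state peak = C₀ × R = 14.0 × 1.384 = 19.38 mg/L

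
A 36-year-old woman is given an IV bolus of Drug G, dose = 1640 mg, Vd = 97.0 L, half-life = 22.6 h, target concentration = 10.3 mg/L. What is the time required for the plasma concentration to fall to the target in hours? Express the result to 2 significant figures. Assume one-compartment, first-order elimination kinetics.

16 h

C₀ = Dose / Vd = 1640 / 97.0 = 16.91 mg/L
k = ln2 / t½ = 0.693147 / 22.6 = 0.03067 h⁻¹
t = ln(C₀ / C) / k = ln(16.91 / 10.3) / 0.03067
  = ln(1.642) / 0.03067 = 0.4959 / 0.03067 = 16.17 h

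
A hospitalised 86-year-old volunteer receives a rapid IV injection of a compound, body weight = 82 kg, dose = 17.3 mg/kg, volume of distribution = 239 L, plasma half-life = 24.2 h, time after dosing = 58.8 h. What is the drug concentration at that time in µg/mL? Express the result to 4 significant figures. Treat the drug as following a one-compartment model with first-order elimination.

1.102 µg/mL

Total dose = 17.3 × 82 = 1419 mg
C₀ = Dose / Vd = 1419 / 239 = 5.937 mg/L
k = ln2 / t½ = 0.693147 / 24.2 = 0.02864 h⁻¹
C = C₀ · e^(−k·t) = 5.937 × e^(−0.02864 × 58.8)
  = 5.937 × 0.1856 = 1.102 mg/L
(1.102 mg/L = 1.102 µg/mL)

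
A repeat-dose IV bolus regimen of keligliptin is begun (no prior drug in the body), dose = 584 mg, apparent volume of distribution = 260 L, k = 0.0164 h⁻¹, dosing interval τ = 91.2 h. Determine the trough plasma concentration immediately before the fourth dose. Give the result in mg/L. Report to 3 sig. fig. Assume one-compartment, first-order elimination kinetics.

C₀ per dose = Dose / Vd = 584 / 260 = 2.246 mg/L
Fraction remaining after one interval: r = e^(−kτ) = e^(−0.01640 × 91.2) = 0.2241
Before dose 4, 3 doses have been given (aged 1τ, 2τ, 3τ).
C_trough = C₀ × (r + r² + … + r^3) = C₀ × r(1−r^3)/(1−r)
        = 2.246 × 0.2241 × (1 − 0.01125) / (1 − 0.2241) = 0.6414 mg/L

0.641 mg/L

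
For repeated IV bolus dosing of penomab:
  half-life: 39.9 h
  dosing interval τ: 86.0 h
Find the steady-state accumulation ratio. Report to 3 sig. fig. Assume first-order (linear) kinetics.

1.29

k = ln2 / t½ = 0.693147 / 39.9 = 0.01737 h⁻¹
e^(−kτ) = e^(−0.01737 × 86.0) = 0.2245
Accumulation ratio R = 1 / (1 − e^(−kτ)) = 1 / (1 − 0.2245) = 1.289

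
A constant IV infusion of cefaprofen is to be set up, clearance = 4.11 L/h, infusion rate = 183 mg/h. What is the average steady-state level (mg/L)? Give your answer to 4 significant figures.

44.53 mg/L

At steady state Css = R₀ / CL = 183 / 4.110 = 44.53 mg/L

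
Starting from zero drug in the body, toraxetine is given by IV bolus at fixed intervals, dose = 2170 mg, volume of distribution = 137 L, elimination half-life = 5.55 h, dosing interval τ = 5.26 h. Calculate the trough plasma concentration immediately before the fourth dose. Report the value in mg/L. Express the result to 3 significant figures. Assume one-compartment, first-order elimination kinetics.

14.7 mg/L

C₀ per dose = Dose / Vd = 2170 / 137 = 15.84 mg/L
k = ln2 / t½ = 0.693147 / 5.55 = 0.1249 h⁻¹
Fraction remaining after one interval: r = e^(−kτ) = e^(−0.1249 × 5.26) = 0.5184
Before dose 4, 3 doses have been given (aged 1τ, 2τ, 3τ).
C_trough = C₀ × (r + r² + … + r^3) = C₀ × r(1−r^3)/(1−r)
        = 15.84 × 0.5184 × (1 − 0.1393) / (1 − 0.5184) = 14.68 mg/L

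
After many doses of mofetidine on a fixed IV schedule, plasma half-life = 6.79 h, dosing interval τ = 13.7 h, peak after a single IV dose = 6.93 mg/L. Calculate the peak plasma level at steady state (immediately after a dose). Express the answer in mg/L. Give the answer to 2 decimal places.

k = ln2 / t½ = 0.693147 / 6.79 = 0.1021 h⁻¹
e^(−kτ) = e^(−0.1021 × 13.7) = 0.2469
Accumulation ratio R = 1 / (1 − e^(−kτ)) = 1 / (1 − 0.2469) = 1.328
Steady-state peak = C₀ × R = 6.93 × 1.328 = 9.203 mg/L

9.20 mg/L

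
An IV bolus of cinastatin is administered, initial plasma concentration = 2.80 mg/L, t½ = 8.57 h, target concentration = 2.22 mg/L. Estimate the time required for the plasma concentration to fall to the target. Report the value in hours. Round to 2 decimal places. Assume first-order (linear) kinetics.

2.87 h

k = ln2 / t½ = 0.693147 / 8.57 = 0.08088 h⁻¹
t = ln(C₀ / C) / k = ln(2.800 / 2.22) / 0.08088
  = ln(1.261) / 0.08088 = 0.2319 / 0.08088 = 2.867 h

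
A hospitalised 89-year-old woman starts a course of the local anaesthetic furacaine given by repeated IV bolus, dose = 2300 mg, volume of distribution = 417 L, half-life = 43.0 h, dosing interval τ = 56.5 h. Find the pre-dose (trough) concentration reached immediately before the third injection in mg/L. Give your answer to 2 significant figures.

3.1 mg/L

C₀ per dose = Dose / Vd = 2300 / 417 = 5.516 mg/L
k = ln2 / t½ = 0.693147 / 43.0 = 0.01612 h⁻¹
Fraction remaining after one interval: r = e^(−kτ) = e^(−0.01612 × 56.5) = 0.4022
Before dose 3, 2 doses have been given (aged 1τ, 2τ).
C_trough = C₀ × (r + r²) = 5.516 × (0.4022 + 0.1618) = 3.111 mg/L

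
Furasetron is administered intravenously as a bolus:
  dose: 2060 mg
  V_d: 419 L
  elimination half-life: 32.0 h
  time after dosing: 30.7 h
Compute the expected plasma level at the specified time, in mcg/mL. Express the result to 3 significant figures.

2.53 mcg/mL

C₀ = Dose / Vd = 2060 / 419 = 4.916 mg/L
k = ln2 / t½ = 0.693147 / 32.0 = 0.02166 h⁻¹
C = C₀ · e^(−k·t) = 4.916 × e^(−0.02166 × 30.7)
  = 4.916 × 0.5143 = 2.528 mg/L
(2.528 mg/L = 2.528 mcg/mL)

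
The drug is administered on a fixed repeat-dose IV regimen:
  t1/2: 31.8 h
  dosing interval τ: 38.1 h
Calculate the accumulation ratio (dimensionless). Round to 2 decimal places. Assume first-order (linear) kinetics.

1.77

k = ln2 / t½ = 0.693147 / 31.8 = 0.02180 h⁻¹
e^(−kτ) = e^(−0.02180 × 38.1) = 0.4358
Accumulation ratio R = 1 / (1 − e^(−kτ)) = 1 / (1 − 0.4358) = 1.772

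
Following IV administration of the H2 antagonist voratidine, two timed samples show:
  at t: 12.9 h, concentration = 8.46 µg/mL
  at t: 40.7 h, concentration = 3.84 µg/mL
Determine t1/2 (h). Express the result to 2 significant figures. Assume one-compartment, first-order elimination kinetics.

k = ln(C₁/C₂) / (t₂ − t₁) = ln(8.46/3.84) / (40.7 − 12.9)
  = 0.7899 / 27.80 = 0.02841 h⁻¹
t½ = ln2 / k = 0.693147 / 0.02841 = 24.40 h

24 h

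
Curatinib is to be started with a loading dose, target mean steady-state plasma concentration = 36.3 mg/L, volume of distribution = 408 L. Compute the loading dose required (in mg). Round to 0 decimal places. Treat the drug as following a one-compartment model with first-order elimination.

LD = Css × Vd = 36.3 × 408 = 14810 mg

14810 mg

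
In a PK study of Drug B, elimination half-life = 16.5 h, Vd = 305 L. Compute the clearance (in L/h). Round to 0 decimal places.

13 L/h

k = ln2 / t½ = 0.693147 / 16.5 = 0.04201 h⁻¹
CL = k × Vd = 0.04201 × 305 = 12.81 L/h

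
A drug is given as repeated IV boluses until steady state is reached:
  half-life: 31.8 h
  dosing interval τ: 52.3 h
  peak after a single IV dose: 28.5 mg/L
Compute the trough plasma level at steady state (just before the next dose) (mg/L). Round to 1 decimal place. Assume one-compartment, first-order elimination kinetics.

k = ln2 / t½ = 0.693147 / 31.8 = 0.02180 h⁻¹
e^(−kτ) = e^(−0.02180 × 52.3) = 0.3198
Accumulation ratio R = 1 / (1 − e^(−kτ)) = 1 / (1 − 0.3198) = 1.470
Steady-state trough = C₀ × R × e^(−kτ) = 28.5 × 1.470 × 0.3198 = 13.40 mg/L

13.4 mg/L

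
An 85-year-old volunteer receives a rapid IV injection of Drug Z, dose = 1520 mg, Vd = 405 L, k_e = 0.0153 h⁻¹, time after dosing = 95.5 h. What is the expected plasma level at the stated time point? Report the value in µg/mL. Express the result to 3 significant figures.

0.871 µg/mL

C₀ = Dose / Vd = 1520 / 405 = 3.753 mg/L
C = C₀ · e^(−k·t) = 3.753 × e^(−0.01530 × 95.5)
  = 3.753 × 0.2320 = 0.8707 mg/L
(0.8707 mg/L = 0.8707 µg/mL)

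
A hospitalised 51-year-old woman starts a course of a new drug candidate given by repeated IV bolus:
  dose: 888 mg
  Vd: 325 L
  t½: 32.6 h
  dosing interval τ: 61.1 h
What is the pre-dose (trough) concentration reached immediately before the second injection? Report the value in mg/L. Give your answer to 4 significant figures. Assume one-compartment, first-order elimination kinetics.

C₀ per dose = Dose / Vd = 888 / 325 = 2.732 mg/L
k = ln2 / t½ = 0.693147 / 32.6 = 0.02126 h⁻¹
Fraction remaining after one interval: r = e^(−kτ) = e^(−0.02126 × 61.1) = 0.2728
Before dose 2, 1 dose has been given (aged 1τ).
C_trough = C₀ × r = 2.732 × 0.2728 = 0.7453 mg/L

0.7453 mg/L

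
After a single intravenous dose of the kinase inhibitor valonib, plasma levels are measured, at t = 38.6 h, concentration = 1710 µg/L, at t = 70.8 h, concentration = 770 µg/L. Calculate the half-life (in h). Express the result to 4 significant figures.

27.97 h

k = ln(C₁/C₂) / (t₂ − t₁) = ln(1710/770) / (70.8 − 38.6)
  = 0.7979 / 32.20 = 0.02478 h⁻¹
t½ = ln2 / k = 0.693147 / 0.02478 = 27.97 h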